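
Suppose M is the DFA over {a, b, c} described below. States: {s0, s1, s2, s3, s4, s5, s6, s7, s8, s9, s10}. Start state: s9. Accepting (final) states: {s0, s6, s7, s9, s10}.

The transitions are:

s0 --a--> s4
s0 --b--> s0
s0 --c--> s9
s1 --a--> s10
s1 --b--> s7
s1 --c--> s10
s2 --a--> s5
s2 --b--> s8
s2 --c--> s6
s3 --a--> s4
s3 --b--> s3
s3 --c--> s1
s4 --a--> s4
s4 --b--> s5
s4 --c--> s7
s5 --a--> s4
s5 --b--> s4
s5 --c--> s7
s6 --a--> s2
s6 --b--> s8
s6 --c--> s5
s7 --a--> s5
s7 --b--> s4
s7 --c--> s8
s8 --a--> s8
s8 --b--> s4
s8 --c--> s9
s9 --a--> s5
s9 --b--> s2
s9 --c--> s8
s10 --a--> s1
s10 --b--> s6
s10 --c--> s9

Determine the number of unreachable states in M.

4

BFS from s9 reaches {s2, s4, s5, s6, s7, s8, s9}; the 4 state(s) s0, s1, s3, s10 are never visited.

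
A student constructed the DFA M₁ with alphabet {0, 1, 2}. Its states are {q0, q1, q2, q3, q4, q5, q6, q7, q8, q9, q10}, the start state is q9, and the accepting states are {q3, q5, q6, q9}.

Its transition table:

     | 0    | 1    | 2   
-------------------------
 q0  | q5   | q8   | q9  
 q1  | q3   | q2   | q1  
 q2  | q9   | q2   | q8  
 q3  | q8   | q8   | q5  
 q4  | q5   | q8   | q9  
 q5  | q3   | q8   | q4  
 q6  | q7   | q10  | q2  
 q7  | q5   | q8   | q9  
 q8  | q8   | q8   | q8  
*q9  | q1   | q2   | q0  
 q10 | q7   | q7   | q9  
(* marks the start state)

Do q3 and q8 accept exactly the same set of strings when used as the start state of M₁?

First remove the unreachable states {q6,q7,q10}; 8 states remain.
Initial partition by acceptance: {q3,q5,q9} | {q0,q1,q2,q4,q8}.
On input 0, block {q3,q5,q9} splits into {q3,q9} and {q5}.
Refine {q3,q9} on symbol 2: members go to different blocks, giving {q3} and {q9}.
Refine {q0,q1,q2,q4,q8} on symbol 0: members go to different blocks, giving {q0,q4} and {q1} and {q2} and {q8}.
No further refinement is possible. Final partition (7 blocks): {q3} | {q0,q4} | {q5} | {q9} | {q1} | {q2} | {q8}.
q3 and q8 end up in different blocks, so they are distinguishable. For instance, the string 'ε' is accepted from only q3.

No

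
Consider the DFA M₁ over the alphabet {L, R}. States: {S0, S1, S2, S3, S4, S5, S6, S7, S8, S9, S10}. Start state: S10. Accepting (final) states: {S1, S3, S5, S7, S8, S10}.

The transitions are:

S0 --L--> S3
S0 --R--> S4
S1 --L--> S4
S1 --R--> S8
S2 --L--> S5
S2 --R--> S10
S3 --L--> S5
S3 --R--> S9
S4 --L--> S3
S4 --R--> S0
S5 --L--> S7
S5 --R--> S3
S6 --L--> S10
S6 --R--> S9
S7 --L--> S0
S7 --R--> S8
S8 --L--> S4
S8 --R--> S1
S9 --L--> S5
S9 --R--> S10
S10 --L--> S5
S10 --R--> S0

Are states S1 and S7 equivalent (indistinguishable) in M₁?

States {S2,S6} cannot be reached from the start state, so discard them.
Start with accepting vs non-accepting: {S1,S3,S5,S7,S8,S10} | {S0,S4,S9}.
On input L, block {S1,S3,S5,S7,S8,S10} splits into {S1,S7,S8} and {S3,S5,S10}.
Refine {S0,S4,S9} on symbol R: members go to different blocks, giving {S0,S4} and {S9}.
Split {S3,S5,S10} by δ(·,L) → {S3,S10} and {S5}.
Refine {S3,S10} on symbol R: members go to different blocks, giving {S3} and {S10}.
Stable partition: {S1,S7,S8} | {S0,S4} | {S3} | {S9} | {S5} | {S10} — 6 equivalence classes.
S1 and S7 lie in the same block of the stable partition, so they are equivalent — no string distinguishes them.

Yes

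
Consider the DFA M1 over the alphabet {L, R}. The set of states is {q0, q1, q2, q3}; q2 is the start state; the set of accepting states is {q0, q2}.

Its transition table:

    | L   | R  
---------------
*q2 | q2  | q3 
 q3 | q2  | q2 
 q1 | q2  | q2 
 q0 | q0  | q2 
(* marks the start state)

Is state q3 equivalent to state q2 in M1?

No

First remove the unreachable states {q0,q1}; 2 states remain.
Start with accepting vs non-accepting: {q2} | {q3}.
The partition is now stable with 2 blocks: {q2} | {q3}.
q3 and q2 end up in different blocks, so they are distinguishable. For instance, the string 'ε' is accepted from only q2.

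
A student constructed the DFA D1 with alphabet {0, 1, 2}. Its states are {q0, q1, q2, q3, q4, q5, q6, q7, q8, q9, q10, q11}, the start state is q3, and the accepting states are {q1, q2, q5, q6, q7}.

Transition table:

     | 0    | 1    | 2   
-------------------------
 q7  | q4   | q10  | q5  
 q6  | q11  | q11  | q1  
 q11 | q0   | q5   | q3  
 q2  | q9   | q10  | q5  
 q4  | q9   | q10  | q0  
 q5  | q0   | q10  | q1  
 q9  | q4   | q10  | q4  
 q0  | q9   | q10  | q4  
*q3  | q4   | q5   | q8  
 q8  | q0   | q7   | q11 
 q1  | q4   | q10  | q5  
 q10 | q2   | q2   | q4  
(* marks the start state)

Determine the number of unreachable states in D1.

No path from q3 leads to q6; the other 11 states are all reachable.

1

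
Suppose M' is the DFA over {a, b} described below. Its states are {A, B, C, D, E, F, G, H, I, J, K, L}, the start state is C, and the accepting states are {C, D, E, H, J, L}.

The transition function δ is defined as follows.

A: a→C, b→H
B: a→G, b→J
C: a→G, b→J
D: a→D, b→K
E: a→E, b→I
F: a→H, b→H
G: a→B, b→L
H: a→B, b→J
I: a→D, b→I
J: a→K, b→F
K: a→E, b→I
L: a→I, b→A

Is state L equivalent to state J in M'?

P0 = {C,D,E,H,J,L} | {A,B,F,G,I,K}.
On input a, block {C,D,E,H,J,L} splits into {C,H,J,L} and {D,E}.
Split {C,H,J,L} by δ(·,b) → {C,H} and {J,L}.
Split {A,B,F,G,I,K} by δ(·,a) → {A,F} and {B,G} and {I,K}.
The partition is now stable with 6 blocks: {C,H} | {A,F} | {D,E} | {J,L} | {B,G} | {I,K}.
L and J lie in the same block of the stable partition, so they are equivalent — no string distinguishes them.

Yes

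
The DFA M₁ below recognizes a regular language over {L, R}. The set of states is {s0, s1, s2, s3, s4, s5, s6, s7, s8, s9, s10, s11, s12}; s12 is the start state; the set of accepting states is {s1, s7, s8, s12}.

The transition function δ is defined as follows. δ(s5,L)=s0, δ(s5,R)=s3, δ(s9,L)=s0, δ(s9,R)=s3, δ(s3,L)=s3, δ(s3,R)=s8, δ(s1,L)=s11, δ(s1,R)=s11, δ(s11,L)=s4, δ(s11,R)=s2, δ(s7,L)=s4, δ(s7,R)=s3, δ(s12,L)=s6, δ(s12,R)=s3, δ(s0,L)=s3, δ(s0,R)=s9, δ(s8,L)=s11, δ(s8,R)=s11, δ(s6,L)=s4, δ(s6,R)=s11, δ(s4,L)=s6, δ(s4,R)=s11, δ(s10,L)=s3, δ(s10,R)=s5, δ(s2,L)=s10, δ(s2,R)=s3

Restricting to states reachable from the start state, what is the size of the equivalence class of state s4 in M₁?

First remove the unreachable states {s1,s7}; 11 states remain.
Initial partition by acceptance: {s8,s12} | {s0,s2,s3,s4,s5,s6,s9,s10,s11}.
Refine {s0,s2,s3,s4,s5,s6,s9,s10,s11} on symbol R: members go to different blocks, giving {s0,s2,s4,s5,s6,s9,s10,s11} and {s3}.
Split {s8,s12} by δ(·,R) → {s8} and {s12}.
On input L, block {s0,s2,s4,s5,s6,s9,s10,s11} splits into {s2,s4,s5,s6,s9,s11} and {s0,s10}.
Split {s2,s4,s5,s6,s9,s11} by δ(·,L) → {s2,s5,s9} and {s4,s6,s11}.
Split {s4,s6,s11} by δ(·,R) → {s4,s6} and {s11}.
Stable partition: {s8} | {s2,s5,s9} | {s3} | {s12} | {s0,s10} | {s4,s6} | {s11} — 7 equivalence classes.
The equivalence class containing s4 is {s4,s6}, of size 2.

2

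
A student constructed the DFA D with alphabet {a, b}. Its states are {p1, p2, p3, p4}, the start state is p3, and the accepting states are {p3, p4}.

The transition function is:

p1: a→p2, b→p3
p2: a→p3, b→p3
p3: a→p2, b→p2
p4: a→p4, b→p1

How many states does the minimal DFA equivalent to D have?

Reachable states from the start: {p2,p3}. Unreachable: {p1,p4} — drop them.
P0 = {p3} | {p2}.
Stable partition: {p3} | {p2} — 2 equivalence classes.

2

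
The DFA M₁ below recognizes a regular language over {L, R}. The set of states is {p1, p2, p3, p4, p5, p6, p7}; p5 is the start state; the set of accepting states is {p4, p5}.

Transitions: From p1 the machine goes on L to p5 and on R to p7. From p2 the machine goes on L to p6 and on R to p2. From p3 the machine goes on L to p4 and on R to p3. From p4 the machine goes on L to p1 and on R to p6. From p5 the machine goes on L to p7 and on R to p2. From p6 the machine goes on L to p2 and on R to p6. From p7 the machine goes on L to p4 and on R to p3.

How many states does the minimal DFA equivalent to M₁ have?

3

Every state is reachable, so we keep all 7.
Start with accepting vs non-accepting: {p4,p5} | {p1,p2,p3,p6,p7}.
Refine {p1,p2,p3,p6,p7} on symbol L: members go to different blocks, giving {p1,p3,p7} and {p2,p6}.
No further refinement is possible. Final partition (3 blocks): {p4,p5} | {p1,p3,p7} | {p2,p6}.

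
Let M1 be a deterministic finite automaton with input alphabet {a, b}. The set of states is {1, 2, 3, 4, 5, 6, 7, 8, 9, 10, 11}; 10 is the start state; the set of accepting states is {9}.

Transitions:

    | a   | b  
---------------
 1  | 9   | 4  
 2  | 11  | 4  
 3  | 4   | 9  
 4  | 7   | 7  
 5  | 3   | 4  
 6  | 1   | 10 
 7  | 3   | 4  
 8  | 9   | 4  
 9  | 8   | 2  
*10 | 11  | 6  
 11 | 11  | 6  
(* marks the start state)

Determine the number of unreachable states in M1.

No path from 10 leads to 5; the other 10 states are all reachable.

1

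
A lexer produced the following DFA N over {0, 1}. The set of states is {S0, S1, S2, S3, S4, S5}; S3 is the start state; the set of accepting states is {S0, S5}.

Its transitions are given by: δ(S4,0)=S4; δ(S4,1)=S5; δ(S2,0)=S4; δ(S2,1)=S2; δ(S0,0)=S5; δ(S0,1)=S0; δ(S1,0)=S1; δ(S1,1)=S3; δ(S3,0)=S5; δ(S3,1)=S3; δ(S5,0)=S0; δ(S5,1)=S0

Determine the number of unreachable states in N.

3

No path from S3 leads to S1, S2, S4; the other 3 states are all reachable.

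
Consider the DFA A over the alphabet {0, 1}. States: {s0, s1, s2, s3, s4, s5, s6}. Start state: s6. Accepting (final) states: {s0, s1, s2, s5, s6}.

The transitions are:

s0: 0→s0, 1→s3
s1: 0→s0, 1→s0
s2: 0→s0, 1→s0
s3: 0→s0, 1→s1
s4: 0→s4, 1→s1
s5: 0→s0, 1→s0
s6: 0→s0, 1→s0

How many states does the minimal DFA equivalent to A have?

3

First remove the unreachable states {s2,s4,s5}; 4 states remain.
Initial partition by acceptance: {s0,s1,s6} | {s3}.
On input 1, block {s0,s1,s6} splits into {s1,s6} and {s0}.
No further refinement is possible. Final partition (3 blocks): {s1,s6} | {s3} | {s0}.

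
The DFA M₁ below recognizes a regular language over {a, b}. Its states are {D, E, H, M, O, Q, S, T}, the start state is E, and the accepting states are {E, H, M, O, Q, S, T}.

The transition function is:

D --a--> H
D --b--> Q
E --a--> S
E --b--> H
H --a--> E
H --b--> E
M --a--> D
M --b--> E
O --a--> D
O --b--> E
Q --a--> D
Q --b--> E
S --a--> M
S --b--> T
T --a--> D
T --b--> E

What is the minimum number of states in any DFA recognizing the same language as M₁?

States {O} cannot be reached from the start state, so discard them.
Initial partition by acceptance: {E,H,M,Q,S,T} | {D}.
Split {E,H,M,Q,S,T} by δ(·,a) → {E,H,S} and {M,Q,T}.
On input a, block {E,H,S} splits into {E,H} and {S}.
Split {E,H} by δ(·,a) → {E} and {H}.
No further refinement is possible. Final partition (5 blocks): {E} | {D} | {M,Q,T} | {S} | {H}.

5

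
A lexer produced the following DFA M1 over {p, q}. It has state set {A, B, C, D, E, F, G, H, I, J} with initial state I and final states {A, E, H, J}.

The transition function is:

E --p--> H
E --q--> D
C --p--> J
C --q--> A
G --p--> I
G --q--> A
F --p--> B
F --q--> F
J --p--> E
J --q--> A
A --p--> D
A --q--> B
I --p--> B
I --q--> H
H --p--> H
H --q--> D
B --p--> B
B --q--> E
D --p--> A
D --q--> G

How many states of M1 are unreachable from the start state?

3

No path from I leads to C, F, J; the other 7 states are all reachable.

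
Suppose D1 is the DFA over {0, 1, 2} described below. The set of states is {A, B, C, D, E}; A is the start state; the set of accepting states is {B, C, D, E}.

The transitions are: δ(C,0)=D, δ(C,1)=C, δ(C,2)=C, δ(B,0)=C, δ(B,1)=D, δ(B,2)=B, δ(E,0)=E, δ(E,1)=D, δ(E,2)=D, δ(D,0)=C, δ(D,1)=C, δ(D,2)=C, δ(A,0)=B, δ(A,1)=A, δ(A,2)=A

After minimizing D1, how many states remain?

States {E} cannot be reached from the start state, so discard them.
P0 = {B,C,D} | {A}.
Stable partition: {B,C,D} | {A} — 2 equivalence classes.

2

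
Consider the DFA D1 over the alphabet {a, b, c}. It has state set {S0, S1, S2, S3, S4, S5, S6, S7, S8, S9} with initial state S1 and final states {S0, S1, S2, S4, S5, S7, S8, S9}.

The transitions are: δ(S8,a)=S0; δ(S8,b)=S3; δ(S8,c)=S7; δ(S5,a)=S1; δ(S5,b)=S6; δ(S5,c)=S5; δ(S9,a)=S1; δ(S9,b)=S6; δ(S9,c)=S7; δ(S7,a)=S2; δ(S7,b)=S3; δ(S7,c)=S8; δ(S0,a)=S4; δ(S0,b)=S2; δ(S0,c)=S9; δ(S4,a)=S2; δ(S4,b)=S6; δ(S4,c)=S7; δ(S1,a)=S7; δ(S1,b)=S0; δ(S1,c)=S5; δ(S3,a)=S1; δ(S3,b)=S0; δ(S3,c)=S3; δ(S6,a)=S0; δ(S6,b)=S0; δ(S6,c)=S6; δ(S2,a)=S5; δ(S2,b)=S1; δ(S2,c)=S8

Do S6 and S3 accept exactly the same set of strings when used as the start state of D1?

Every state is reachable, so we keep all 10.
Start with accepting vs non-accepting: {S0,S1,S2,S4,S5,S7,S8,S9} | {S3,S6}.
Refine {S0,S1,S2,S4,S5,S7,S8,S9} on symbol b: members go to different blocks, giving {S4,S5,S7,S8,S9} and {S0,S1,S2}.
No further refinement is possible. Final partition (3 blocks): {S4,S5,S7,S8,S9} | {S3,S6} | {S0,S1,S2}.
S6 and S3 lie in the same block of the stable partition, so they are equivalent — no string distinguishes them.

Yes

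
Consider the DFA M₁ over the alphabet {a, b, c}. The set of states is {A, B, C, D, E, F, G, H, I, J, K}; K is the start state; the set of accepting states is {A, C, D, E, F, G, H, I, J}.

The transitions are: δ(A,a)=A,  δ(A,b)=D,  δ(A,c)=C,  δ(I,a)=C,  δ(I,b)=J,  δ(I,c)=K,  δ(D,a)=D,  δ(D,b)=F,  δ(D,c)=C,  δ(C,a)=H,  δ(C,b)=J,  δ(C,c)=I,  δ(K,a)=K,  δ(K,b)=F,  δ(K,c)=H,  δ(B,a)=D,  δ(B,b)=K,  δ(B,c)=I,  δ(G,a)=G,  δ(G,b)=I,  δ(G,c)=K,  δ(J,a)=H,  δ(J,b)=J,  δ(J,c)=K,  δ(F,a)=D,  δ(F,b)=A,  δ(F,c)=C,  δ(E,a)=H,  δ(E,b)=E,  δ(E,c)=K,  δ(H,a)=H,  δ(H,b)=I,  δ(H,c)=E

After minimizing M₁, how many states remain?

States {B,G} cannot be reached from the start state, so discard them.
P0 = {A,C,D,E,F,H,I,J} | {K}.
On input c, block {A,C,D,E,F,H,I,J} splits into {A,C,D,F,H} and {E,I,J}.
Split {A,C,D,F,H} by δ(·,b) → {A,D,F} and {C,H}.
Stable partition: {A,D,F} | {K} | {E,I,J} | {C,H} — 4 equivalence classes.

4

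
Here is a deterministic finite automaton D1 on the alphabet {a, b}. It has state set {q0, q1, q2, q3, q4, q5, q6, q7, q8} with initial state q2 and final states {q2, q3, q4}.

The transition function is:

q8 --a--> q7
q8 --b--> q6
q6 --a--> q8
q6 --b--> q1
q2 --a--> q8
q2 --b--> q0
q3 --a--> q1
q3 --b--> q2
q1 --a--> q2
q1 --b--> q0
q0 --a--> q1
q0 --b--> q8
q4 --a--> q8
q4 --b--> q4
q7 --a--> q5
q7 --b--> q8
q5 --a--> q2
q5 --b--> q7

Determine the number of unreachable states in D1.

Starting at q2 and following transitions, the reachable set is {q0, q1, q2, q5, q6, q7, q8}. That leaves q3, q4 unreachable — 2 in total.

2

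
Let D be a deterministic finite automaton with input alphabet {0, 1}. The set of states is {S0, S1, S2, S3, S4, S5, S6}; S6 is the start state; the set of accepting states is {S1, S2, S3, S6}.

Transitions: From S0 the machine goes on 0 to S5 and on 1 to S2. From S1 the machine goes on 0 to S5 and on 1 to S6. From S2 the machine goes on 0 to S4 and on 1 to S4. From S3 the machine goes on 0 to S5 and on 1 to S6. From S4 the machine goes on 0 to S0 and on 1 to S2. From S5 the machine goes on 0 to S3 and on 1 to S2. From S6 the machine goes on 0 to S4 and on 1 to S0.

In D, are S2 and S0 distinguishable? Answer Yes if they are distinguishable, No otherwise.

First remove the unreachable states {S1}; 6 states remain.
P0 = {S2,S3,S6} | {S0,S4,S5}.
Refine {S2,S3,S6} on symbol 1: members go to different blocks, giving {S2,S6} and {S3}.
Refine {S0,S4,S5} on symbol 0: members go to different blocks, giving {S0,S4} and {S5}.
On input 0, block {S0,S4} splits into {S0} and {S4}.
Refine {S2,S6} on symbol 1: members go to different blocks, giving {S2} and {S6}.
Stable partition: {S2} | {S0} | {S3} | {S5} | {S4} | {S6} — 6 equivalence classes.
S2 and S0 end up in different blocks, so they are distinguishable. For instance, the string 'ε' is accepted from only S2.

Yes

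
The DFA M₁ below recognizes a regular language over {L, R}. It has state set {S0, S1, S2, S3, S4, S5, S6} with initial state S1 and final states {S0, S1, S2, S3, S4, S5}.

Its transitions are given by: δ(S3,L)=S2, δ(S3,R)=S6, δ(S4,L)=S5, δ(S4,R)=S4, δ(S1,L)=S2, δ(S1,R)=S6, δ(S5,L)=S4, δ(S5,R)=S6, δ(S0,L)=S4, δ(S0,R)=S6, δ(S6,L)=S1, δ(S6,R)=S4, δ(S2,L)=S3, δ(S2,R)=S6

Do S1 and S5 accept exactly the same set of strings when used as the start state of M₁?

No

First remove the unreachable states {S0}; 6 states remain.
P0 = {S1,S2,S3,S4,S5} | {S6}.
Split {S1,S2,S3,S4,S5} by δ(·,R) → {S1,S2,S3,S5} and {S4}.
Split {S1,S2,S3,S5} by δ(·,L) → {S1,S2,S3} and {S5}.
No further refinement is possible. Final partition (4 blocks): {S1,S2,S3} | {S6} | {S4} | {S5}.
S1 and S5 end up in different blocks, so they are distinguishable. For instance, the string 'LR' is accepted from only S5.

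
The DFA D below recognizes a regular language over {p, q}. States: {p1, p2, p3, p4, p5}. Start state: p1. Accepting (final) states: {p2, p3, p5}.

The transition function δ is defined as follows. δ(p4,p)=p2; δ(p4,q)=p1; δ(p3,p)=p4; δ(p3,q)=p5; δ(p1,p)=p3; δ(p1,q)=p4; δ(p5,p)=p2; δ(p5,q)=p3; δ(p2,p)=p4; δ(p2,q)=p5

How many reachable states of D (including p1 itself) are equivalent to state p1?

2

P0 = {p2,p3,p5} | {p1,p4}.
On input p, block {p2,p3,p5} splits into {p2,p3} and {p5}.
Stable partition: {p2,p3} | {p1,p4} | {p5} — 3 equivalence classes.
The equivalence class containing p1 is {p1,p4}, of size 2.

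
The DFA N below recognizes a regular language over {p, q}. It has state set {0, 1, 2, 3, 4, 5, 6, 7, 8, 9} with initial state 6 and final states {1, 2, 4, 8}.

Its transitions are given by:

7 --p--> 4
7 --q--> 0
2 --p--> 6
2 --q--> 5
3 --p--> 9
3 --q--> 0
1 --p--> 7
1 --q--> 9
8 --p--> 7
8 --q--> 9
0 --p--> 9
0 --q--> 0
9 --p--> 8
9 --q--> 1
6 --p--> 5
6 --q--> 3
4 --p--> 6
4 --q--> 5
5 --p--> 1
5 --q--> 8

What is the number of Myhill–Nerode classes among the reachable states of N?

5

States {2} cannot be reached from the start state, so discard them.
Start with accepting vs non-accepting: {1,4,8} | {0,3,5,6,7,9}.
Refine {0,3,5,6,7,9} on symbol p: members go to different blocks, giving {0,3,6} and {5,7,9}.
Split {1,4,8} by δ(·,p) → {1,8} and {4}.
Split {5,7,9} by δ(·,p) → {5,9} and {7}.
The partition is now stable with 5 blocks: {1,8} | {0,3,6} | {5,9} | {4} | {7}.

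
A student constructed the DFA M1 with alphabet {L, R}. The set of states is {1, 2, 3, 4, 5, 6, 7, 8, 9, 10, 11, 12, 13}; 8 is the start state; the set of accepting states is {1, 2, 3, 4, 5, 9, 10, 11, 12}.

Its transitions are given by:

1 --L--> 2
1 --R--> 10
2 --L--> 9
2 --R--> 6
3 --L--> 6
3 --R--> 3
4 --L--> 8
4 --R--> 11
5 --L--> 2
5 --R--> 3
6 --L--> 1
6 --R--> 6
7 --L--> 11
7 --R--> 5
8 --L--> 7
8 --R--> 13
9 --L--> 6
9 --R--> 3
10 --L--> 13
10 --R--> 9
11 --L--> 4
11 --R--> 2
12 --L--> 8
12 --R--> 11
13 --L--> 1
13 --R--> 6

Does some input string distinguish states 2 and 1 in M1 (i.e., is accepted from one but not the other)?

Yes

First remove the unreachable states {12}; 12 states remain.
Initial partition by acceptance: {1,2,3,4,5,9,10,11} | {6,7,8,13}.
On input L, block {1,2,3,4,5,9,10,11} splits into {1,2,5,11} and {3,4,9,10}.
On input L, block {1,2,5,11} splits into {1,5} and {2,11}.
On input L, block {6,7,8,13} splits into {6,13} and {7} and {8}.
Refine {3,4,9,10} on symbol L: members go to different blocks, giving {3,9,10} and {4}.
Split {2,11} by δ(·,L) → {2} and {11}.
No further refinement is possible. Final partition (8 blocks): {1,5} | {6,13} | {3,9,10} | {2} | {7} | {8} | {4} | {11}.
2 and 1 end up in different blocks, so they are distinguishable. For instance, the string 'R' is accepted from only 1.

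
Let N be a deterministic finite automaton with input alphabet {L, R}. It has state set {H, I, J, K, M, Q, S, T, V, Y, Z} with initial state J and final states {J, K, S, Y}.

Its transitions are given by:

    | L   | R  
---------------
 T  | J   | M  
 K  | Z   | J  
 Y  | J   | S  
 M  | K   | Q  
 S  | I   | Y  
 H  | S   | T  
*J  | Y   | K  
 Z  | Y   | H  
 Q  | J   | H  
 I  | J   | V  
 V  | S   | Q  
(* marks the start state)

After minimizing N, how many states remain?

4

Every state is reachable, so we keep all 11.
P0 = {J,K,S,Y} | {H,I,M,Q,T,V,Z}.
Refine {J,K,S,Y} on symbol L: members go to different blocks, giving {J,Y} and {K,S}.
Refine {H,I,M,Q,T,V,Z} on symbol L: members go to different blocks, giving {I,Q,T,Z} and {H,M,V}.
Stable partition: {J,Y} | {I,Q,T,Z} | {K,S} | {H,M,V} — 4 equivalence classes.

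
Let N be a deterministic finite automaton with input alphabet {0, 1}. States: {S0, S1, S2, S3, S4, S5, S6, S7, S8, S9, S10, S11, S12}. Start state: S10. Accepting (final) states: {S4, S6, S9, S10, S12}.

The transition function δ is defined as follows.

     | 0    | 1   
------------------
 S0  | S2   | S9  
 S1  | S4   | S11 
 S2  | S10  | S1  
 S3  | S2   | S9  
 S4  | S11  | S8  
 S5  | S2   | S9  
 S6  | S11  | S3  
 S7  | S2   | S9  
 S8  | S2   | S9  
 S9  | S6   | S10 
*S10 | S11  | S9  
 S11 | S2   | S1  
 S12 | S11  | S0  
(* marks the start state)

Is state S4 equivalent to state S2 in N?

No

States {S0,S5,S7,S12} cannot be reached from the start state, so discard them.
Initial partition by acceptance: {S4,S6,S9,S10} | {S1,S2,S3,S8,S11}.
Refine {S4,S6,S9,S10} on symbol 0: members go to different blocks, giving {S4,S6,S10} and {S9}.
Refine {S4,S6,S10} on symbol 1: members go to different blocks, giving {S4,S6} and {S10}.
Refine {S1,S2,S3,S8,S11} on symbol 0: members go to different blocks, giving {S3,S8,S11} and {S1} and {S2}.
On input 1, block {S3,S8,S11} splits into {S3,S8} and {S11}.
No further refinement is possible. Final partition (7 blocks): {S4,S6} | {S3,S8} | {S9} | {S10} | {S1} | {S2} | {S11}.
S4 and S2 end up in different blocks, so they are distinguishable. For instance, the string 'ε' is accepted from only S4.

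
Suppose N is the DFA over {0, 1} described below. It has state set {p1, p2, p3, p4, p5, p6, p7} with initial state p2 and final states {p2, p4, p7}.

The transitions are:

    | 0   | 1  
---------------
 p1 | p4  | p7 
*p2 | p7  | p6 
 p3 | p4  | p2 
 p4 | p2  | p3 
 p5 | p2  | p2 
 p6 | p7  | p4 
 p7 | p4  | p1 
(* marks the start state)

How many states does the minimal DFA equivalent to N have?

First remove the unreachable states {p5}; 6 states remain.
Start with accepting vs non-accepting: {p2,p4,p7} | {p1,p3,p6}.
No further refinement is possible. Final partition (2 blocks): {p2,p4,p7} | {p1,p3,p6}.

2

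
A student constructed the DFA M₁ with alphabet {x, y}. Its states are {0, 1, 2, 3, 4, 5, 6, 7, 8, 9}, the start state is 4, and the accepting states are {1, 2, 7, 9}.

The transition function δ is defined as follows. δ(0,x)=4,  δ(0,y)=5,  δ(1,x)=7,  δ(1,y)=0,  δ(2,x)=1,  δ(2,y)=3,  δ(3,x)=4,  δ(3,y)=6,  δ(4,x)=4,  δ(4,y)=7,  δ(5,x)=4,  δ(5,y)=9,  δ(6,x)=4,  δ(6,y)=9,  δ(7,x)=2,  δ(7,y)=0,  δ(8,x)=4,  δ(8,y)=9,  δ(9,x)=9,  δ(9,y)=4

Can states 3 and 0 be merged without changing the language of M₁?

Yes

First remove the unreachable states {8}; 9 states remain.
P0 = {1,2,7,9} | {0,3,4,5,6}.
On input y, block {0,3,4,5,6} splits into {4,5,6} and {0,3}.
On input y, block {1,2,7,9} splits into {1,2,7} and {9}.
Refine {4,5,6} on symbol y: members go to different blocks, giving {5,6} and {4}.
The partition is now stable with 5 blocks: {1,2,7} | {5,6} | {0,3} | {9} | {4}.
3 and 0 lie in the same block of the stable partition, so they are equivalent — no string distinguishes them.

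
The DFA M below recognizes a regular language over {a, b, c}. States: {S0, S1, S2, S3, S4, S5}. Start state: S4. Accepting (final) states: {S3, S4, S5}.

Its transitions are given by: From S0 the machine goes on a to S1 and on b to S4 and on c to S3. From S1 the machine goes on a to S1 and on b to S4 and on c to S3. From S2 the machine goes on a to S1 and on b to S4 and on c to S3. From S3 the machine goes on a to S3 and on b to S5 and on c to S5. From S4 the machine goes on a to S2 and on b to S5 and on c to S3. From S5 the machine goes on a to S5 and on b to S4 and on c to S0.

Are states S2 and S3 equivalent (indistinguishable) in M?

All states are reachable from the start state.
Initial partition by acceptance: {S3,S4,S5} | {S0,S1,S2}.
On input a, block {S3,S4,S5} splits into {S3,S5} and {S4}.
On input b, block {S3,S5} splits into {S3} and {S5}.
No further refinement is possible. Final partition (4 blocks): {S3} | {S0,S1,S2} | {S4} | {S5}.
S2 and S3 end up in different blocks, so they are distinguishable. For instance, the string 'ε' is accepted from only S3.

No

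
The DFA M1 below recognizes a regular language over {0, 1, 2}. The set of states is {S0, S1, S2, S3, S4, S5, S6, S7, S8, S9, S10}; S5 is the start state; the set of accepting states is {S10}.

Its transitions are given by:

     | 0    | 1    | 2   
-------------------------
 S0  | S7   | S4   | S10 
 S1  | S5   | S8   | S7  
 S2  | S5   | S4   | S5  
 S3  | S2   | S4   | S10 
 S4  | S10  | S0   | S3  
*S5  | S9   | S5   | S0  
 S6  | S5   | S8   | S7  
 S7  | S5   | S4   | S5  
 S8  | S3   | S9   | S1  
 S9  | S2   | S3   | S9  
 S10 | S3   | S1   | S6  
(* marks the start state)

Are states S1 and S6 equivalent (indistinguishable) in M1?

Yes

Every state is reachable, so we keep all 11.
Start with accepting vs non-accepting: {S10} | {S0,S1,S2,S3,S4,S5,S6,S7,S8,S9}.
Split {S0,S1,S2,S3,S4,S5,S6,S7,S8,S9} by δ(·,0) → {S0,S1,S2,S3,S5,S6,S7,S8,S9} and {S4}.
Refine {S0,S1,S2,S3,S5,S6,S7,S8,S9} on symbol 1: members go to different blocks, giving {S1,S5,S6,S8,S9} and {S0,S2,S3,S7}.
On input 0, block {S1,S5,S6,S8,S9} splits into {S1,S5,S6} and {S8,S9}.
Split {S1,S5,S6} by δ(·,0) → {S1,S6} and {S5}.
Refine {S0,S2,S3,S7} on symbol 0: members go to different blocks, giving {S0,S3} and {S2,S7}.
Split {S8,S9} by δ(·,0) → {S8} and {S9}.
No further refinement is possible. Final partition (8 blocks): {S10} | {S1,S6} | {S4} | {S0,S3} | {S8} | {S5} | {S2,S7} | {S9}.
S1 and S6 lie in the same block of the stable partition, so they are equivalent — no string distinguishes them.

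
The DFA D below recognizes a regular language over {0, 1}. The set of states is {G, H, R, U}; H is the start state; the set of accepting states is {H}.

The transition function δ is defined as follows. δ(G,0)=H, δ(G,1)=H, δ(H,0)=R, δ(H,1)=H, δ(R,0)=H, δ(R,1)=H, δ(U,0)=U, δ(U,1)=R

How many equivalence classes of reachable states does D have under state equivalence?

First remove the unreachable states {G,U}; 2 states remain.
P0 = {H} | {R}.
Stable partition: {H} | {R} — 2 equivalence classes.

2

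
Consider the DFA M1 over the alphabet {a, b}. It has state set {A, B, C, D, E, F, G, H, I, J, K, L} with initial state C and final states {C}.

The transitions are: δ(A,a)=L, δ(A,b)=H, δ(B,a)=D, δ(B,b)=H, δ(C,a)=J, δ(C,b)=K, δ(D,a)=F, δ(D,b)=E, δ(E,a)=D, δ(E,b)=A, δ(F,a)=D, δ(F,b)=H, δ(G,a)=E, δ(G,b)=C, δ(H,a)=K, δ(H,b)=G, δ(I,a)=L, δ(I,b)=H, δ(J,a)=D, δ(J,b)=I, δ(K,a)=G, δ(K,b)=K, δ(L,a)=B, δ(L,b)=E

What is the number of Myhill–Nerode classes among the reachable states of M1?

7

All states are reachable from the start state.
Start with accepting vs non-accepting: {C} | {A,B,D,E,F,G,H,I,J,K,L}.
Refine {A,B,D,E,F,G,H,I,J,K,L} on symbol b: members go to different blocks, giving {A,B,D,E,F,H,I,J,K,L} and {G}.
Split {A,B,D,E,F,H,I,J,K,L} by δ(·,a) → {A,B,D,E,F,H,I,J,L} and {K}.
Split {A,B,D,E,F,H,I,J,L} by δ(·,a) → {A,B,D,E,F,I,J,L} and {H}.
Refine {A,B,D,E,F,I,J,L} on symbol b: members go to different blocks, giving {A,B,F,I} and {D,E,J,L}.
On input a, block {D,E,J,L} splits into {D,L} and {E,J}.
Stable partition: {C} | {A,B,F,I} | {G} | {K} | {H} | {D,L} | {E,J} — 7 equivalence classes.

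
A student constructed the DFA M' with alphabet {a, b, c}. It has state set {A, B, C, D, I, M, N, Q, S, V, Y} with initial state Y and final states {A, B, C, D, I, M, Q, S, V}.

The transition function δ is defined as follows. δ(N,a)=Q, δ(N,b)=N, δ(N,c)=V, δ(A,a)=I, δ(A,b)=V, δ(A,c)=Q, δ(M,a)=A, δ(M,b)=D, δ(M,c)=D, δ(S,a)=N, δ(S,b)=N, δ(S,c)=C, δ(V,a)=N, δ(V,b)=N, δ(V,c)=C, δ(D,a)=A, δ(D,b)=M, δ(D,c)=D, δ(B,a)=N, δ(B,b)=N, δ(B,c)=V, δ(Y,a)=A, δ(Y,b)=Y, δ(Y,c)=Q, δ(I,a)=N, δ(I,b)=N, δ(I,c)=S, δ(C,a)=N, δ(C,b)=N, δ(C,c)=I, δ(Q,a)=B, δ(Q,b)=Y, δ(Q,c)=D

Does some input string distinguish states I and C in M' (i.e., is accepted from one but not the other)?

Every state is reachable, so we keep all 11.
Initial partition by acceptance: {A,B,C,D,I,M,Q,S,V} | {N,Y}.
On input a, block {A,B,C,D,I,M,Q,S,V} splits into {B,C,I,S,V} and {A,D,M,Q}.
Split {N,Y} by δ(·,c) → {Y} and {N}.
On input a, block {A,D,M,Q} splits into {A,Q} and {D,M}.
Refine {A,Q} on symbol b: members go to different blocks, giving {A} and {Q}.
No further refinement is possible. Final partition (6 blocks): {B,C,I,S,V} | {Y} | {A} | {N} | {D,M} | {Q}.
I and C lie in the same block of the stable partition, so they are equivalent — no string distinguishes them.

No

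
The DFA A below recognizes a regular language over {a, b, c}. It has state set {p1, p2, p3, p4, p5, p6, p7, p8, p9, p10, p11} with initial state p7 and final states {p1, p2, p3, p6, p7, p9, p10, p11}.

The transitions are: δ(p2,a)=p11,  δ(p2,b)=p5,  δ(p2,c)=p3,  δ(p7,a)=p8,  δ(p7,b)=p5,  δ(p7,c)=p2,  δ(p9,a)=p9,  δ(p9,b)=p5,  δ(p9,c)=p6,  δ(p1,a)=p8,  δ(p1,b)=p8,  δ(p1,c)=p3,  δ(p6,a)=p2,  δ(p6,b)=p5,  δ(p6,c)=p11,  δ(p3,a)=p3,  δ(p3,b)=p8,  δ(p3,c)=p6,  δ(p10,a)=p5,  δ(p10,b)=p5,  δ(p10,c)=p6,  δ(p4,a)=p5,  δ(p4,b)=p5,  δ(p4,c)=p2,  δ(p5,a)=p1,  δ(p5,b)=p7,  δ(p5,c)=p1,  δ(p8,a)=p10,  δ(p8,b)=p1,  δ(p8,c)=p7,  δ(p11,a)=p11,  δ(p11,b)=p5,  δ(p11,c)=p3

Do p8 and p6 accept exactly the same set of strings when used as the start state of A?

States {p4,p9} cannot be reached from the start state, so discard them.
Start with accepting vs non-accepting: {p1,p2,p3,p6,p7,p10,p11} | {p5,p8}.
Split {p1,p2,p3,p6,p7,p10,p11} by δ(·,a) → {p2,p3,p6,p11} and {p1,p7,p10}.
Stable partition: {p2,p3,p6,p11} | {p5,p8} | {p1,p7,p10} — 3 equivalence classes.
p8 and p6 end up in different blocks, so they are distinguishable. For instance, the string 'ε' is accepted from only p6.

No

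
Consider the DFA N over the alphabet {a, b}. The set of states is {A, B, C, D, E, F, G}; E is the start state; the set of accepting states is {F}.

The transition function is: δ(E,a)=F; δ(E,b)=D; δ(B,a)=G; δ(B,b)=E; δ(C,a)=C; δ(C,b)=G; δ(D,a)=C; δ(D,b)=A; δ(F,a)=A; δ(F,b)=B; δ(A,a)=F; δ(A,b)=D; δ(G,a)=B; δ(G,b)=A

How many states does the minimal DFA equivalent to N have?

P0 = {F} | {A,B,C,D,E,G}.
On input a, block {A,B,C,D,E,G} splits into {B,C,D,G} and {A,E}.
Refine {B,C,D,G} on symbol b: members go to different blocks, giving {B,D,G} and {C}.
Refine {B,D,G} on symbol a: members go to different blocks, giving {B,G} and {D}.
The partition is now stable with 5 blocks: {F} | {B,G} | {A,E} | {C} | {D}.

5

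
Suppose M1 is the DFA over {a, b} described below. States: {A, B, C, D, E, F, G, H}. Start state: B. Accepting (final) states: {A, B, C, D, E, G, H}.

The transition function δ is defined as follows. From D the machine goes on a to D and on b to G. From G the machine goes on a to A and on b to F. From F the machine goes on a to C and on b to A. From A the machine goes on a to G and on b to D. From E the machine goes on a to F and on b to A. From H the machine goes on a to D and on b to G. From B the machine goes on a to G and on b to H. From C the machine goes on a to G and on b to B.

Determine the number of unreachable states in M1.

1

Starting at B and following transitions, the reachable set is {A, B, C, D, F, G, H}. That leaves E unreachable — 1 in total.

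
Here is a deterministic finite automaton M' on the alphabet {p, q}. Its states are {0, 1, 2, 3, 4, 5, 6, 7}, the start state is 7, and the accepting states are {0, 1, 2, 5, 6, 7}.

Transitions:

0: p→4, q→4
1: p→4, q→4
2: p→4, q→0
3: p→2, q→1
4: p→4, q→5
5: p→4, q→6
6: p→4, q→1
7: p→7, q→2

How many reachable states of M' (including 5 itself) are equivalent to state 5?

1

Reachable states from the start: {0,1,2,4,5,6,7}. Unreachable: {3} — drop them.
P0 = {0,1,2,5,6,7} | {4}.
On input p, block {0,1,2,5,6,7} splits into {0,1,2,5,6} and {7}.
Split {0,1,2,5,6} by δ(·,q) → {2,5,6} and {0,1}.
On input q, block {2,5,6} splits into {2,6} and {5}.
No further refinement is possible. Final partition (5 blocks): {2,6} | {4} | {7} | {0,1} | {5}.
State 5 belongs to the block {5}, which has 1 states.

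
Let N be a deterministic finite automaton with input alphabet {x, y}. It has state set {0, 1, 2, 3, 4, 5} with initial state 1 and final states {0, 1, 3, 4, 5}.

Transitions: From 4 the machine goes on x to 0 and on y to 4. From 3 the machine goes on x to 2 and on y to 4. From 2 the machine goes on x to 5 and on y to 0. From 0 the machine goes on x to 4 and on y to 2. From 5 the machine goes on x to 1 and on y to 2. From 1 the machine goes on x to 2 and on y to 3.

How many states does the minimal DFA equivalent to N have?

Every state is reachable, so we keep all 6.
P0 = {0,1,3,4,5} | {2}.
Refine {0,1,3,4,5} on symbol x: members go to different blocks, giving {0,4,5} and {1,3}.
Split {0,4,5} by δ(·,x) → {0,4} and {5}.
On input y, block {0,4} splits into {0} and {4}.
On input y, block {1,3} splits into {1} and {3}.
No further refinement is possible. Final partition (6 blocks): {0} | {2} | {1} | {5} | {4} | {3}.

6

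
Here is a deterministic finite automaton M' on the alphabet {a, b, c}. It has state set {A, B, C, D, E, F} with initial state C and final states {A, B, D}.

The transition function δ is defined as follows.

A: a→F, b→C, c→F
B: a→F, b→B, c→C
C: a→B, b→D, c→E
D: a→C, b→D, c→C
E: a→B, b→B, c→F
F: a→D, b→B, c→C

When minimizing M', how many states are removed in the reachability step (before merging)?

BFS from C reaches {B, C, D, E, F}; the 1 state(s) A are never visited.

1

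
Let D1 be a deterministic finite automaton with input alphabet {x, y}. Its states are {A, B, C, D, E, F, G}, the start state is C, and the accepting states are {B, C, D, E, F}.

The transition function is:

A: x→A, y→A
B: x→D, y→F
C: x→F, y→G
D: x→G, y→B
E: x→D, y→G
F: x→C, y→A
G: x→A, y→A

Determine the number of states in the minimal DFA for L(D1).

Reachable states from the start: {A,C,F,G}. Unreachable: {B,D,E} — drop them.
Initial partition by acceptance: {C,F} | {A,G}.
The partition is now stable with 2 blocks: {C,F} | {A,G}.

2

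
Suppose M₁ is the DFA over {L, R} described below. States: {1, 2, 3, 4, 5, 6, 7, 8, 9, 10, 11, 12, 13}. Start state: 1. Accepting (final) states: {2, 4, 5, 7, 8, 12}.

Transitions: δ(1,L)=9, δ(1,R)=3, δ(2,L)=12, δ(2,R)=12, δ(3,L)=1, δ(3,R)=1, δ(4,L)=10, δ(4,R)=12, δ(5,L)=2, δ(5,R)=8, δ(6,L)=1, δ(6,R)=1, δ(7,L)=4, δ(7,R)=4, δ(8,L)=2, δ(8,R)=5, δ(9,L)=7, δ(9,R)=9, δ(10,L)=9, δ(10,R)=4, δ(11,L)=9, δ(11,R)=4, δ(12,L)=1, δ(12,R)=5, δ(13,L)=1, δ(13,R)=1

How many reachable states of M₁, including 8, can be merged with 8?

2

Reachable states from the start: {1,2,3,4,5,7,8,9,10,12}. Unreachable: {6,11,13} — drop them.
P0 = {2,4,5,7,8,12} | {1,3,9,10}.
Refine {2,4,5,7,8,12} on symbol L: members go to different blocks, giving {2,5,7,8} and {4,12}.
Refine {2,5,7,8} on symbol L: members go to different blocks, giving {2,7} and {5,8}.
Split {1,3,9,10} by δ(·,L) → {1,3,10} and {9}.
Split {1,3,10} by δ(·,L) → {1,10} and {3}.
Refine {1,10} on symbol R: members go to different blocks, giving {1} and {10}.
On input L, block {4,12} splits into {4} and {12}.
Split {2,7} by δ(·,L) → {2} and {7}.
Stable partition: {2} | {1} | {4} | {5,8} | {9} | {3} | {10} | {12} | {7} — 9 equivalence classes.
The equivalence class containing 8 is {5,8}, of size 2.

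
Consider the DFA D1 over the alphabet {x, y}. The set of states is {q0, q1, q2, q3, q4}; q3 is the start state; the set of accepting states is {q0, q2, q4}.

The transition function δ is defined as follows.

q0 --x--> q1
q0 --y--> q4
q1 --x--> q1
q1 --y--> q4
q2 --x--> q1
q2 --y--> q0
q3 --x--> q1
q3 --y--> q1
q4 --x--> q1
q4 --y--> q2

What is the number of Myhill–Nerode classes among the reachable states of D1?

3

P0 = {q0,q2,q4} | {q1,q3}.
Refine {q1,q3} on symbol y: members go to different blocks, giving {q1} and {q3}.
Stable partition: {q0,q2,q4} | {q1} | {q3} — 3 equivalence classes.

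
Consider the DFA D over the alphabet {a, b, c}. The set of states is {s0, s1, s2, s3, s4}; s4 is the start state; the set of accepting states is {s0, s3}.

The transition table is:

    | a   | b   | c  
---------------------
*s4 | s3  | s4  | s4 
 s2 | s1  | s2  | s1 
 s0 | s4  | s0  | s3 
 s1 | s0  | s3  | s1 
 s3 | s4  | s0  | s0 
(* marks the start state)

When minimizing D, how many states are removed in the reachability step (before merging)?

2

BFS from s4 reaches {s0, s3, s4}; the 2 state(s) s1, s2 are never visited.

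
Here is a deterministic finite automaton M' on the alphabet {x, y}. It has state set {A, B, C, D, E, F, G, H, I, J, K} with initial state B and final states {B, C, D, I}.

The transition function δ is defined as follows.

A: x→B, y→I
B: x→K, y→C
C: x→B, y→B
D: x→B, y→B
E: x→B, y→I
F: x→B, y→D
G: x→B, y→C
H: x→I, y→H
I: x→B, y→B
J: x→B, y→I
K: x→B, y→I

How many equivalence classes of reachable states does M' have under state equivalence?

3

States {A,D,E,F,G,H,J} cannot be reached from the start state, so discard them.
P0 = {B,C,I} | {K}.
On input x, block {B,C,I} splits into {C,I} and {B}.
Stable partition: {C,I} | {K} | {B} — 3 equivalence classes.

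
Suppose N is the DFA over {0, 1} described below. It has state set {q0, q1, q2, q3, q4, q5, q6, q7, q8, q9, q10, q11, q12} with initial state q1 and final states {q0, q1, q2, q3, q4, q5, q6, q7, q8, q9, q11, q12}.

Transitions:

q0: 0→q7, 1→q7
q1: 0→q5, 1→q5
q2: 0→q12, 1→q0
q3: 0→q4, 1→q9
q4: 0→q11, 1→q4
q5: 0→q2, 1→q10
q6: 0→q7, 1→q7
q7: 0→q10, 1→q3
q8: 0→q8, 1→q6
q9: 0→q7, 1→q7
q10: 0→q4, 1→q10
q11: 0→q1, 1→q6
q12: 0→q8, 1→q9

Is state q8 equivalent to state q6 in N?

All states are reachable from the start state.
P0 = {q0,q1,q2,q3,q4,q5,q6,q7,q8,q9,q11,q12} | {q10}.
Refine {q0,q1,q2,q3,q4,q5,q6,q7,q8,q9,q11,q12} on symbol 0: members go to different blocks, giving {q0,q1,q2,q3,q4,q5,q6,q8,q9,q11,q12} and {q7}.
On input 0, block {q0,q1,q2,q3,q4,q5,q6,q8,q9,q11,q12} splits into {q1,q2,q3,q4,q5,q8,q11,q12} and {q0,q6,q9}.
Split {q1,q2,q3,q4,q5,q8,q11,q12} by δ(·,1) → {q2,q3,q8,q11,q12} and {q1,q4} and {q5}.
Split {q2,q3,q8,q11,q12} by δ(·,0) → {q2,q8,q12} and {q3,q11}.
Refine {q1,q4} on symbol 0: members go to different blocks, giving {q1} and {q4}.
Refine {q3,q11} on symbol 0: members go to different blocks, giving {q3} and {q11}.
Stable partition: {q2,q8,q12} | {q10} | {q7} | {q0,q6,q9} | {q1} | {q5} | {q3} | {q4} | {q11} — 9 equivalence classes.
q8 and q6 end up in different blocks, so they are distinguishable. For instance, the string '00' is accepted from only q8.

No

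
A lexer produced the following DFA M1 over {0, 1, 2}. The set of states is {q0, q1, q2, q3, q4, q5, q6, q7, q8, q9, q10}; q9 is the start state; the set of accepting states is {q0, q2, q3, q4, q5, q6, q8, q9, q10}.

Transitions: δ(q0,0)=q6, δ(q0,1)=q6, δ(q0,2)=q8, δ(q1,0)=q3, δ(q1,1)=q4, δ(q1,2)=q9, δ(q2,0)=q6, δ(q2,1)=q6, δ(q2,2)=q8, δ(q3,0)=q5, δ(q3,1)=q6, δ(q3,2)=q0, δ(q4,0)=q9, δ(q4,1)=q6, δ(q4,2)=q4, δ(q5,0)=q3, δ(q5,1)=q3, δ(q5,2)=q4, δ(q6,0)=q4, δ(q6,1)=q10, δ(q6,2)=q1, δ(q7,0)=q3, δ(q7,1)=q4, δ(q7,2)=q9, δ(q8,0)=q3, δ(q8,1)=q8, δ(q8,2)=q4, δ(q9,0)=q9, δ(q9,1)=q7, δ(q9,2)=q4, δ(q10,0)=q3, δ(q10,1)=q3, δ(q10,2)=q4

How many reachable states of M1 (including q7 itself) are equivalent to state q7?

First remove the unreachable states {q2}; 10 states remain.
Start with accepting vs non-accepting: {q0,q3,q4,q5,q6,q8,q9,q10} | {q1,q7}.
On input 1, block {q0,q3,q4,q5,q6,q8,q9,q10} splits into {q0,q3,q4,q5,q6,q8,q10} and {q9}.
Split {q0,q3,q4,q5,q6,q8,q10} by δ(·,0) → {q0,q3,q5,q6,q8,q10} and {q4}.
Split {q0,q3,q5,q6,q8,q10} by δ(·,0) → {q0,q3,q5,q8,q10} and {q6}.
Split {q0,q3,q5,q8,q10} by δ(·,0) → {q3,q5,q8,q10} and {q0}.
On input 1, block {q3,q5,q8,q10} splits into {q5,q8,q10} and {q3}.
On input 1, block {q5,q8,q10} splits into {q5,q10} and {q8}.
Stable partition: {q5,q10} | {q1,q7} | {q9} | {q4} | {q6} | {q0} | {q3} | {q8} — 8 equivalence classes.
The equivalence class containing q7 is {q1,q7}, of size 2.

2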